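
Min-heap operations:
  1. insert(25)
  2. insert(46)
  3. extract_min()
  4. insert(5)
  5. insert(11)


insert(25) -> [25]
insert(46) -> [25, 46]
extract_min()->25, [46]
insert(5) -> [5, 46]
insert(11) -> [5, 46, 11]

Final heap: [5, 46, 11]


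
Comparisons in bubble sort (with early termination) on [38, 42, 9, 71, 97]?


Algorithm: bubble sort (with early termination)
Input: [38, 42, 9, 71, 97]
Sorted: [9, 38, 42, 71, 97]

9


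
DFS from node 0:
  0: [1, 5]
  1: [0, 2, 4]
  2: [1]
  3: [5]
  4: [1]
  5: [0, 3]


Visit 0, push [5, 1]
Visit 1, push [4, 2]
Visit 2, push []
Visit 4, push []
Visit 5, push [3]
Visit 3, push []

DFS order: [0, 1, 2, 4, 5, 3]


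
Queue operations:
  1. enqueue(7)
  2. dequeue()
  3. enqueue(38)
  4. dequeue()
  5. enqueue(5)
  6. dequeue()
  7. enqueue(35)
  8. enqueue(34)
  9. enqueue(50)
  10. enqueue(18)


enqueue(7) -> [7]
dequeue()->7, []
enqueue(38) -> [38]
dequeue()->38, []
enqueue(5) -> [5]
dequeue()->5, []
enqueue(35) -> [35]
enqueue(34) -> [35, 34]
enqueue(50) -> [35, 34, 50]
enqueue(18) -> [35, 34, 50, 18]

Final queue: [35, 34, 50, 18]


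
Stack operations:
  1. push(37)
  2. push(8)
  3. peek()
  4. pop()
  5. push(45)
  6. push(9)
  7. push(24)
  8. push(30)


push(37) -> [37]
push(8) -> [37, 8]
peek()->8
pop()->8, [37]
push(45) -> [37, 45]
push(9) -> [37, 45, 9]
push(24) -> [37, 45, 9, 24]
push(30) -> [37, 45, 9, 24, 30]

Final stack: [37, 45, 9, 24, 30]


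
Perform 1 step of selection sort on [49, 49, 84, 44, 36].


Initial: [49, 49, 84, 44, 36]
Step 1: min=36 at 4
  Swap: [36, 49, 84, 44, 49]

After 1 step: [36, 49, 84, 44, 49]


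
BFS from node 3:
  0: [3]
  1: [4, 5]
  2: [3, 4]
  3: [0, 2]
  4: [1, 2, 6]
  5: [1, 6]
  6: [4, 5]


Visit 3, enqueue [0, 2]
Visit 0, enqueue []
Visit 2, enqueue [4]
Visit 4, enqueue [1, 6]
Visit 1, enqueue [5]
Visit 6, enqueue []
Visit 5, enqueue []

BFS order: [3, 0, 2, 4, 1, 6, 5]


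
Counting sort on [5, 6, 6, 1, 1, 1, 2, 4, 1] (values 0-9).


Input: [5, 6, 6, 1, 1, 1, 2, 4, 1]
Counts: [0, 4, 1, 0, 1, 1, 2, 0, 0, 0]

Sorted: [1, 1, 1, 1, 2, 4, 5, 6, 6]


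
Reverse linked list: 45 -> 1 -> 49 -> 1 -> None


Step 1: curr=45, set curr.next=prev(None) | reversed so far: 45
Step 2: curr=1, set curr.next=prev(45) | reversed so far: 1 -> 45
Step 3: curr=49, set curr.next=prev(1) | reversed so far: 49 -> 1 -> 45
Step 4: curr=1, set curr.next=prev(49) | reversed so far: 1 -> 49 -> 1 -> 45

1 -> 49 -> 1 -> 45 -> None


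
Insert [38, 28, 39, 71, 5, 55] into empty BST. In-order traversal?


Insert 38: root
Insert 28: L from 38
Insert 39: R from 38
Insert 71: R from 38 -> R from 39
Insert 5: L from 38 -> L from 28
Insert 55: R from 38 -> R from 39 -> L from 71

In-order: [5, 28, 38, 39, 55, 71]


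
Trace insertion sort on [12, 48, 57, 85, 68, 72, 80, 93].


Initial: [12, 48, 57, 85, 68, 72, 80, 93]
Insert 48: [12, 48, 57, 85, 68, 72, 80, 93]
Insert 57: [12, 48, 57, 85, 68, 72, 80, 93]
Insert 85: [12, 48, 57, 85, 68, 72, 80, 93]
Insert 68: [12, 48, 57, 68, 85, 72, 80, 93]
Insert 72: [12, 48, 57, 68, 72, 85, 80, 93]
Insert 80: [12, 48, 57, 68, 72, 80, 85, 93]
Insert 93: [12, 48, 57, 68, 72, 80, 85, 93]

Sorted: [12, 48, 57, 68, 72, 80, 85, 93]


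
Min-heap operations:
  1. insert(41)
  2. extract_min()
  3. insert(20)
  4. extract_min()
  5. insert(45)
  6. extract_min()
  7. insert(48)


insert(41) -> [41]
extract_min()->41, []
insert(20) -> [20]
extract_min()->20, []
insert(45) -> [45]
extract_min()->45, []
insert(48) -> [48]

Final heap: [48]


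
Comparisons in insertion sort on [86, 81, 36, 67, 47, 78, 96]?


Algorithm: insertion sort
Input: [86, 81, 36, 67, 47, 78, 96]
Sorted: [36, 47, 67, 78, 81, 86, 96]

14


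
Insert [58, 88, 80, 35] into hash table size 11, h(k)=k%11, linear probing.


Insert 58: h=3 -> slot 3
Insert 88: h=0 -> slot 0
Insert 80: h=3, 1 probes -> slot 4
Insert 35: h=2 -> slot 2

Table: [88, None, 35, 58, 80, None, None, None, None, None, None]


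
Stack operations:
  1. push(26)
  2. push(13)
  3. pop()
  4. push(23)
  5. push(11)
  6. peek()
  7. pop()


push(26) -> [26]
push(13) -> [26, 13]
pop()->13, [26]
push(23) -> [26, 23]
push(11) -> [26, 23, 11]
peek()->11
pop()->11, [26, 23]

Final stack: [26, 23]


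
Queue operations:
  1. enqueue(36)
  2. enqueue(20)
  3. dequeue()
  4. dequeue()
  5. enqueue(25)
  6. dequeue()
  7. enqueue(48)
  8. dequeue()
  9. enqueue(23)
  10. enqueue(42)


enqueue(36) -> [36]
enqueue(20) -> [36, 20]
dequeue()->36, [20]
dequeue()->20, []
enqueue(25) -> [25]
dequeue()->25, []
enqueue(48) -> [48]
dequeue()->48, []
enqueue(23) -> [23]
enqueue(42) -> [23, 42]

Final queue: [23, 42]


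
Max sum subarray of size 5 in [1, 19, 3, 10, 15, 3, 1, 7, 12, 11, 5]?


[0:5]: 48
[1:6]: 50
[2:7]: 32
[3:8]: 36
[4:9]: 38
[5:10]: 34
[6:11]: 36

Max: 50 at [1:6]


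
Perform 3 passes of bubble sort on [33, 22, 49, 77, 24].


Initial: [33, 22, 49, 77, 24]
Pass 1: [22, 33, 49, 24, 77] (2 swaps)
Pass 2: [22, 33, 24, 49, 77] (1 swaps)
Pass 3: [22, 24, 33, 49, 77] (1 swaps)

After 3 passes: [22, 24, 33, 49, 77]


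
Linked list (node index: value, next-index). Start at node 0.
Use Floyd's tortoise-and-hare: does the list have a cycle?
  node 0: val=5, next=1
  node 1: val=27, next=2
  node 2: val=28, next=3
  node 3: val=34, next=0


Floyd's tortoise (slow, +1) and hare (fast, +2):
  init: slow=0, fast=0
  step 1: slow=1, fast=2
  step 2: slow=2, fast=0
  step 3: slow=3, fast=2
  step 4: slow=0, fast=0
  slow == fast at node 0: cycle detected

Cycle: yes


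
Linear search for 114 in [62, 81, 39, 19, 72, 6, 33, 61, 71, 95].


i=0: 62!=114
i=1: 81!=114
i=2: 39!=114
i=3: 19!=114
i=4: 72!=114
i=5: 6!=114
i=6: 33!=114
i=7: 61!=114
i=8: 71!=114
i=9: 95!=114

Not found, 10 comps


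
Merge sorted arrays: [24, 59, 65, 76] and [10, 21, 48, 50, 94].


Take 10 from B
Take 21 from B
Take 24 from A
Take 48 from B
Take 50 from B
Take 59 from A
Take 65 from A
Take 76 from A

Merged: [10, 21, 24, 48, 50, 59, 65, 76, 94]


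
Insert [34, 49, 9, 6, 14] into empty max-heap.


Insert 34: [34]
Insert 49: [49, 34]
Insert 9: [49, 34, 9]
Insert 6: [49, 34, 9, 6]
Insert 14: [49, 34, 9, 6, 14]

Final heap: [49, 34, 9, 6, 14]


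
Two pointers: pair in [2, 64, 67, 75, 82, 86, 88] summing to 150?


lo=0(2)+hi=6(88)=90
lo=1(64)+hi=6(88)=152
lo=1(64)+hi=5(86)=150

Yes: 64+86=150


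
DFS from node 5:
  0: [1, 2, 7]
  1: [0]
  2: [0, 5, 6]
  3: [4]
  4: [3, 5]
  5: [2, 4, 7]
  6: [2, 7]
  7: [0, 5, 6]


Visit 5, push [7, 4, 2]
Visit 2, push [6, 0]
Visit 0, push [7, 1]
Visit 1, push []
Visit 7, push [6]
Visit 6, push []
Visit 4, push [3]
Visit 3, push []

DFS order: [5, 2, 0, 1, 7, 6, 4, 3]


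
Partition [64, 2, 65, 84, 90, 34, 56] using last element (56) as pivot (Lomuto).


Pivot: 56
  2 <= 56: swap -> [2, 64, 65, 84, 90, 34, 56]
  34 <= 56: swap -> [2, 34, 65, 84, 90, 64, 56]
Place pivot at 2: [2, 34, 56, 84, 90, 64, 65]

Partitioned: [2, 34, 56, 84, 90, 64, 65]


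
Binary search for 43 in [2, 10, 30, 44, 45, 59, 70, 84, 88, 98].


Step 1: lo=0, hi=9, mid=4, val=45
Step 2: lo=0, hi=3, mid=1, val=10
Step 3: lo=2, hi=3, mid=2, val=30
Step 4: lo=3, hi=3, mid=3, val=44

Not found


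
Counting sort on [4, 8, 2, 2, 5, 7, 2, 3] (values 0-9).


Input: [4, 8, 2, 2, 5, 7, 2, 3]
Counts: [0, 0, 3, 1, 1, 1, 0, 1, 1, 0]

Sorted: [2, 2, 2, 3, 4, 5, 7, 8]


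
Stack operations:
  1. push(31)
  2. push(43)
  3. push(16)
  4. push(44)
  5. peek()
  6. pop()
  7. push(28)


push(31) -> [31]
push(43) -> [31, 43]
push(16) -> [31, 43, 16]
push(44) -> [31, 43, 16, 44]
peek()->44
pop()->44, [31, 43, 16]
push(28) -> [31, 43, 16, 28]

Final stack: [31, 43, 16, 28]


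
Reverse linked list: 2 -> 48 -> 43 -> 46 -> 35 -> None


Step 1: curr=2, set curr.next=prev(None) | reversed so far: 2
Step 2: curr=48, set curr.next=prev(2) | reversed so far: 48 -> 2
Step 3: curr=43, set curr.next=prev(48) | reversed so far: 43 -> 48 -> 2
Step 4: curr=46, set curr.next=prev(43) | reversed so far: 46 -> 43 -> 48 -> 2
Step 5: curr=35, set curr.next=prev(46) | reversed so far: 35 -> 46 -> 43 -> 48 -> 2

35 -> 46 -> 43 -> 48 -> 2 -> None


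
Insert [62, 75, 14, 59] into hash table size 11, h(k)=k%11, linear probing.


Insert 62: h=7 -> slot 7
Insert 75: h=9 -> slot 9
Insert 14: h=3 -> slot 3
Insert 59: h=4 -> slot 4

Table: [None, None, None, 14, 59, None, None, 62, None, 75, None]


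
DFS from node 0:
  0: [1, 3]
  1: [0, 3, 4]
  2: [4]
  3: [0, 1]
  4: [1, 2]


Visit 0, push [3, 1]
Visit 1, push [4, 3]
Visit 3, push []
Visit 4, push [2]
Visit 2, push []

DFS order: [0, 1, 3, 4, 2]


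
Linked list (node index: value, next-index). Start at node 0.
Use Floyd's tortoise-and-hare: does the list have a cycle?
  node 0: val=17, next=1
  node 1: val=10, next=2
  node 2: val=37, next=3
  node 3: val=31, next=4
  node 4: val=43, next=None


Floyd's tortoise (slow, +1) and hare (fast, +2):
  init: slow=0, fast=0
  step 1: slow=1, fast=2
  step 2: slow=2, fast=4
  step 3: fast -> None, no cycle

Cycle: no


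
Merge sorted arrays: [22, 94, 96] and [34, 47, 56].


Take 22 from A
Take 34 from B
Take 47 from B
Take 56 from B

Merged: [22, 34, 47, 56, 94, 96]


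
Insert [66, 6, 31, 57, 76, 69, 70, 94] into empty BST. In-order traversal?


Insert 66: root
Insert 6: L from 66
Insert 31: L from 66 -> R from 6
Insert 57: L from 66 -> R from 6 -> R from 31
Insert 76: R from 66
Insert 69: R from 66 -> L from 76
Insert 70: R from 66 -> L from 76 -> R from 69
Insert 94: R from 66 -> R from 76

In-order: [6, 31, 57, 66, 69, 70, 76, 94]


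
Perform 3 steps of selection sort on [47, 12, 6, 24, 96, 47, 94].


Initial: [47, 12, 6, 24, 96, 47, 94]
Step 1: min=6 at 2
  Swap: [6, 12, 47, 24, 96, 47, 94]
Step 2: min=12 at 1
  Swap: [6, 12, 47, 24, 96, 47, 94]
Step 3: min=24 at 3
  Swap: [6, 12, 24, 47, 96, 47, 94]

After 3 steps: [6, 12, 24, 47, 96, 47, 94]


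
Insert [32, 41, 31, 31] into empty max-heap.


Insert 32: [32]
Insert 41: [41, 32]
Insert 31: [41, 32, 31]
Insert 31: [41, 32, 31, 31]

Final heap: [41, 32, 31, 31]


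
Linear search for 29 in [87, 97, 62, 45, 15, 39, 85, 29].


i=0: 87!=29
i=1: 97!=29
i=2: 62!=29
i=3: 45!=29
i=4: 15!=29
i=5: 39!=29
i=6: 85!=29
i=7: 29==29 found!

Found at 7, 8 comps


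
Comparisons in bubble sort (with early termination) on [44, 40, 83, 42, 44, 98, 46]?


Algorithm: bubble sort (with early termination)
Input: [44, 40, 83, 42, 44, 98, 46]
Sorted: [40, 42, 44, 44, 46, 83, 98]

15


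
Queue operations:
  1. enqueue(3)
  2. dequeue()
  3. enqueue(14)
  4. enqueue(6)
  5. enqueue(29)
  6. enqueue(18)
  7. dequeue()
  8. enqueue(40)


enqueue(3) -> [3]
dequeue()->3, []
enqueue(14) -> [14]
enqueue(6) -> [14, 6]
enqueue(29) -> [14, 6, 29]
enqueue(18) -> [14, 6, 29, 18]
dequeue()->14, [6, 29, 18]
enqueue(40) -> [6, 29, 18, 40]

Final queue: [6, 29, 18, 40]


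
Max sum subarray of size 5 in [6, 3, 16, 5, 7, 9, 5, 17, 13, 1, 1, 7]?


[0:5]: 37
[1:6]: 40
[2:7]: 42
[3:8]: 43
[4:9]: 51
[5:10]: 45
[6:11]: 37
[7:12]: 39

Max: 51 at [4:9]


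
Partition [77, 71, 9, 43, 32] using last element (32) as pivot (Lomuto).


Pivot: 32
  9 <= 32: swap -> [9, 71, 77, 43, 32]
Place pivot at 1: [9, 32, 77, 43, 71]

Partitioned: [9, 32, 77, 43, 71]


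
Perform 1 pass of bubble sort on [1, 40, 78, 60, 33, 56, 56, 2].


Initial: [1, 40, 78, 60, 33, 56, 56, 2]
Pass 1: [1, 40, 60, 33, 56, 56, 2, 78] (5 swaps)

After 1 pass: [1, 40, 60, 33, 56, 56, 2, 78]


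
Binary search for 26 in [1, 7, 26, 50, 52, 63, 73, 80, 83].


Step 1: lo=0, hi=8, mid=4, val=52
Step 2: lo=0, hi=3, mid=1, val=7
Step 3: lo=2, hi=3, mid=2, val=26

Found at index 2


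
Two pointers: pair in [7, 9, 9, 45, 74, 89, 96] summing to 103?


lo=0(7)+hi=6(96)=103

Yes: 7+96=103


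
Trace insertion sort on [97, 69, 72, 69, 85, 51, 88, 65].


Initial: [97, 69, 72, 69, 85, 51, 88, 65]
Insert 69: [69, 97, 72, 69, 85, 51, 88, 65]
Insert 72: [69, 72, 97, 69, 85, 51, 88, 65]
Insert 69: [69, 69, 72, 97, 85, 51, 88, 65]
Insert 85: [69, 69, 72, 85, 97, 51, 88, 65]
Insert 51: [51, 69, 69, 72, 85, 97, 88, 65]
Insert 88: [51, 69, 69, 72, 85, 88, 97, 65]
Insert 65: [51, 65, 69, 69, 72, 85, 88, 97]

Sorted: [51, 65, 69, 69, 72, 85, 88, 97]


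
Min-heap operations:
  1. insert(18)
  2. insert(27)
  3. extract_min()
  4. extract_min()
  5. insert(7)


insert(18) -> [18]
insert(27) -> [18, 27]
extract_min()->18, [27]
extract_min()->27, []
insert(7) -> [7]

Final heap: [7]


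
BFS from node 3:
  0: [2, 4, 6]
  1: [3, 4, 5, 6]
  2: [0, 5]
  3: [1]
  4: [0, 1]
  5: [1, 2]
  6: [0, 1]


Visit 3, enqueue [1]
Visit 1, enqueue [4, 5, 6]
Visit 4, enqueue [0]
Visit 5, enqueue [2]
Visit 6, enqueue []
Visit 0, enqueue []
Visit 2, enqueue []

BFS order: [3, 1, 4, 5, 6, 0, 2]


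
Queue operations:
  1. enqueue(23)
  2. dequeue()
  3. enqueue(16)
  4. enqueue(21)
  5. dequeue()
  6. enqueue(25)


enqueue(23) -> [23]
dequeue()->23, []
enqueue(16) -> [16]
enqueue(21) -> [16, 21]
dequeue()->16, [21]
enqueue(25) -> [21, 25]

Final queue: [21, 25]


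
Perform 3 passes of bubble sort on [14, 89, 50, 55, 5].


Initial: [14, 89, 50, 55, 5]
Pass 1: [14, 50, 55, 5, 89] (3 swaps)
Pass 2: [14, 50, 5, 55, 89] (1 swaps)
Pass 3: [14, 5, 50, 55, 89] (1 swaps)

After 3 passes: [14, 5, 50, 55, 89]


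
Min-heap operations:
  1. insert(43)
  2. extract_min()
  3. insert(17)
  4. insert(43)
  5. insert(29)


insert(43) -> [43]
extract_min()->43, []
insert(17) -> [17]
insert(43) -> [17, 43]
insert(29) -> [17, 43, 29]

Final heap: [17, 43, 29]


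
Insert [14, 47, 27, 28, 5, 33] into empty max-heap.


Insert 14: [14]
Insert 47: [47, 14]
Insert 27: [47, 14, 27]
Insert 28: [47, 28, 27, 14]
Insert 5: [47, 28, 27, 14, 5]
Insert 33: [47, 28, 33, 14, 5, 27]

Final heap: [47, 28, 33, 14, 5, 27]


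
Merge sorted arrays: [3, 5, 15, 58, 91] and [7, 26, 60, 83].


Take 3 from A
Take 5 from A
Take 7 from B
Take 15 from A
Take 26 from B
Take 58 from A
Take 60 from B
Take 83 from B

Merged: [3, 5, 7, 15, 26, 58, 60, 83, 91]


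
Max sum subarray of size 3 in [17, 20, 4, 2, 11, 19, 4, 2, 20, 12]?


[0:3]: 41
[1:4]: 26
[2:5]: 17
[3:6]: 32
[4:7]: 34
[5:8]: 25
[6:9]: 26
[7:10]: 34

Max: 41 at [0:3]


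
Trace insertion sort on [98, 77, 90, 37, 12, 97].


Initial: [98, 77, 90, 37, 12, 97]
Insert 77: [77, 98, 90, 37, 12, 97]
Insert 90: [77, 90, 98, 37, 12, 97]
Insert 37: [37, 77, 90, 98, 12, 97]
Insert 12: [12, 37, 77, 90, 98, 97]
Insert 97: [12, 37, 77, 90, 97, 98]

Sorted: [12, 37, 77, 90, 97, 98]


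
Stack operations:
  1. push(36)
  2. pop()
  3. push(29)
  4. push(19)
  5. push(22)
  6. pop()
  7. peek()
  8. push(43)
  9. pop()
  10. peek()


push(36) -> [36]
pop()->36, []
push(29) -> [29]
push(19) -> [29, 19]
push(22) -> [29, 19, 22]
pop()->22, [29, 19]
peek()->19
push(43) -> [29, 19, 43]
pop()->43, [29, 19]
peek()->19

Final stack: [29, 19]


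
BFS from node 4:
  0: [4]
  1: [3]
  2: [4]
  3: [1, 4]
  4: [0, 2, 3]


Visit 4, enqueue [0, 2, 3]
Visit 0, enqueue []
Visit 2, enqueue []
Visit 3, enqueue [1]
Visit 1, enqueue []

BFS order: [4, 0, 2, 3, 1]


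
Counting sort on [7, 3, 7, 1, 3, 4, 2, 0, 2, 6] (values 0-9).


Input: [7, 3, 7, 1, 3, 4, 2, 0, 2, 6]
Counts: [1, 1, 2, 2, 1, 0, 1, 2, 0, 0]

Sorted: [0, 1, 2, 2, 3, 3, 4, 6, 7, 7]


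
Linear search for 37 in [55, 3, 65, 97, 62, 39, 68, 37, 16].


i=0: 55!=37
i=1: 3!=37
i=2: 65!=37
i=3: 97!=37
i=4: 62!=37
i=5: 39!=37
i=6: 68!=37
i=7: 37==37 found!

Found at 7, 8 comps


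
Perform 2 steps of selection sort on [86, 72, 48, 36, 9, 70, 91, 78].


Initial: [86, 72, 48, 36, 9, 70, 91, 78]
Step 1: min=9 at 4
  Swap: [9, 72, 48, 36, 86, 70, 91, 78]
Step 2: min=36 at 3
  Swap: [9, 36, 48, 72, 86, 70, 91, 78]

After 2 steps: [9, 36, 48, 72, 86, 70, 91, 78]


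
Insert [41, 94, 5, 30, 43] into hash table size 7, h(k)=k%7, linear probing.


Insert 41: h=6 -> slot 6
Insert 94: h=3 -> slot 3
Insert 5: h=5 -> slot 5
Insert 30: h=2 -> slot 2
Insert 43: h=1 -> slot 1

Table: [None, 43, 30, 94, None, 5, 41]


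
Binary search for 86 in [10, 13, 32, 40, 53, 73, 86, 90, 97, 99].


Step 1: lo=0, hi=9, mid=4, val=53
Step 2: lo=5, hi=9, mid=7, val=90
Step 3: lo=5, hi=6, mid=5, val=73
Step 4: lo=6, hi=6, mid=6, val=86

Found at index 6


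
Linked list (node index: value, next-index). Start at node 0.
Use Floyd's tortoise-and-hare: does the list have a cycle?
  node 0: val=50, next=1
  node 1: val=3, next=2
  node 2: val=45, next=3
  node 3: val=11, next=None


Floyd's tortoise (slow, +1) and hare (fast, +2):
  init: slow=0, fast=0
  step 1: slow=1, fast=2
  step 2: fast 2->3->None, no cycle

Cycle: no


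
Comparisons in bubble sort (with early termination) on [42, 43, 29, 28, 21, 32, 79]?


Algorithm: bubble sort (with early termination)
Input: [42, 43, 29, 28, 21, 32, 79]
Sorted: [21, 28, 29, 32, 42, 43, 79]

20


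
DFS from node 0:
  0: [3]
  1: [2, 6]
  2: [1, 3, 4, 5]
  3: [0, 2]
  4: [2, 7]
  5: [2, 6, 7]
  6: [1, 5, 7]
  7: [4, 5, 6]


Visit 0, push [3]
Visit 3, push [2]
Visit 2, push [5, 4, 1]
Visit 1, push [6]
Visit 6, push [7, 5]
Visit 5, push [7]
Visit 7, push [4]
Visit 4, push []

DFS order: [0, 3, 2, 1, 6, 5, 7, 4]


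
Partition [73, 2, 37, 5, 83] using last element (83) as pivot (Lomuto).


Pivot: 83
  73 <= 83: advance i (no swap)
  2 <= 83: advance i (no swap)
  37 <= 83: advance i (no swap)
  5 <= 83: advance i (no swap)
Place pivot at 4: [73, 2, 37, 5, 83]

Partitioned: [73, 2, 37, 5, 83]


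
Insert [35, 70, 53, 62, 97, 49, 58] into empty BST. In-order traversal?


Insert 35: root
Insert 70: R from 35
Insert 53: R from 35 -> L from 70
Insert 62: R from 35 -> L from 70 -> R from 53
Insert 97: R from 35 -> R from 70
Insert 49: R from 35 -> L from 70 -> L from 53
Insert 58: R from 35 -> L from 70 -> R from 53 -> L from 62

In-order: [35, 49, 53, 58, 62, 70, 97]


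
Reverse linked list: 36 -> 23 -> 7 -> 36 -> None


Step 1: curr=36, set curr.next=prev(None) | reversed so far: 36
Step 2: curr=23, set curr.next=prev(36) | reversed so far: 23 -> 36
Step 3: curr=7, set curr.next=prev(23) | reversed so far: 7 -> 23 -> 36
Step 4: curr=36, set curr.next=prev(7) | reversed so far: 36 -> 7 -> 23 -> 36

36 -> 7 -> 23 -> 36 -> None


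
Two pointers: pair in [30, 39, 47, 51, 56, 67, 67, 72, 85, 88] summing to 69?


lo=0(30)+hi=9(88)=118
lo=0(30)+hi=8(85)=115
lo=0(30)+hi=7(72)=102
lo=0(30)+hi=6(67)=97
lo=0(30)+hi=5(67)=97
lo=0(30)+hi=4(56)=86
lo=0(30)+hi=3(51)=81
lo=0(30)+hi=2(47)=77
lo=0(30)+hi=1(39)=69

Yes: 30+39=69


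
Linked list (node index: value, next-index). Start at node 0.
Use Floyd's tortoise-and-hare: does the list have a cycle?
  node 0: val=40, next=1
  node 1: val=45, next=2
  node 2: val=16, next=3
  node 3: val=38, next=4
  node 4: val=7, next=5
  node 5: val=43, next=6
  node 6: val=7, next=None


Floyd's tortoise (slow, +1) and hare (fast, +2):
  init: slow=0, fast=0
  step 1: slow=1, fast=2
  step 2: slow=2, fast=4
  step 3: slow=3, fast=6
  step 4: fast -> None, no cycle

Cycle: no


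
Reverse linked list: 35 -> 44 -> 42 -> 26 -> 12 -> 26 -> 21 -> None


Step 1: curr=35, set curr.next=prev(None) | reversed so far: 35
Step 2: curr=44, set curr.next=prev(35) | reversed so far: 44 -> 35
Step 3: curr=42, set curr.next=prev(44) | reversed so far: 42 -> 44 -> 35
Step 4: curr=26, set curr.next=prev(42) | reversed so far: 26 -> 42 -> 44 -> 35
Step 5: curr=12, set curr.next=prev(26) | reversed so far: 12 -> 26 -> 42 -> 44 -> 35
Step 6: curr=26, set curr.next=prev(12) | reversed so far: 26 -> 12 -> 26 -> 42 -> 44 -> 35
Step 7: curr=21, set curr.next=prev(26) | reversed so far: 21 -> 26 -> 12 -> 26 -> 42 -> 44 -> 35

21 -> 26 -> 12 -> 26 -> 42 -> 44 -> 35 -> None


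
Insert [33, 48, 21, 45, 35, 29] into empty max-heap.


Insert 33: [33]
Insert 48: [48, 33]
Insert 21: [48, 33, 21]
Insert 45: [48, 45, 21, 33]
Insert 35: [48, 45, 21, 33, 35]
Insert 29: [48, 45, 29, 33, 35, 21]

Final heap: [48, 45, 29, 33, 35, 21]


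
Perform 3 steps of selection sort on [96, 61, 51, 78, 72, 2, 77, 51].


Initial: [96, 61, 51, 78, 72, 2, 77, 51]
Step 1: min=2 at 5
  Swap: [2, 61, 51, 78, 72, 96, 77, 51]
Step 2: min=51 at 2
  Swap: [2, 51, 61, 78, 72, 96, 77, 51]
Step 3: min=51 at 7
  Swap: [2, 51, 51, 78, 72, 96, 77, 61]

After 3 steps: [2, 51, 51, 78, 72, 96, 77, 61]


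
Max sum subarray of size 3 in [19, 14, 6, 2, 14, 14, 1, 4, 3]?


[0:3]: 39
[1:4]: 22
[2:5]: 22
[3:6]: 30
[4:7]: 29
[5:8]: 19
[6:9]: 8

Max: 39 at [0:3]


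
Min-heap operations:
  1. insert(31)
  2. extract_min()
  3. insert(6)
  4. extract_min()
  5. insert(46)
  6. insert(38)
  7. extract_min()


insert(31) -> [31]
extract_min()->31, []
insert(6) -> [6]
extract_min()->6, []
insert(46) -> [46]
insert(38) -> [38, 46]
extract_min()->38, [46]

Final heap: [46]


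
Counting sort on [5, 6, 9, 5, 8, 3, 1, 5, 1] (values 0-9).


Input: [5, 6, 9, 5, 8, 3, 1, 5, 1]
Counts: [0, 2, 0, 1, 0, 3, 1, 0, 1, 1]

Sorted: [1, 1, 3, 5, 5, 5, 6, 8, 9]


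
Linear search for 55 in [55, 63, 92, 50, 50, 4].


i=0: 55==55 found!

Found at 0, 1 comps


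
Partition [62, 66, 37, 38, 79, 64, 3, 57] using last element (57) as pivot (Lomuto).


Pivot: 57
  37 <= 57: swap -> [37, 66, 62, 38, 79, 64, 3, 57]
  38 <= 57: swap -> [37, 38, 62, 66, 79, 64, 3, 57]
  3 <= 57: swap -> [37, 38, 3, 66, 79, 64, 62, 57]
Place pivot at 3: [37, 38, 3, 57, 79, 64, 62, 66]

Partitioned: [37, 38, 3, 57, 79, 64, 62, 66]


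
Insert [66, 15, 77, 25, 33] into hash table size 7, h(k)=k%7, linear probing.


Insert 66: h=3 -> slot 3
Insert 15: h=1 -> slot 1
Insert 77: h=0 -> slot 0
Insert 25: h=4 -> slot 4
Insert 33: h=5 -> slot 5

Table: [77, 15, None, 66, 25, 33, None]


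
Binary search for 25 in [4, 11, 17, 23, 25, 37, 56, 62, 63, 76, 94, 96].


Step 1: lo=0, hi=11, mid=5, val=37
Step 2: lo=0, hi=4, mid=2, val=17
Step 3: lo=3, hi=4, mid=3, val=23
Step 4: lo=4, hi=4, mid=4, val=25

Found at index 4


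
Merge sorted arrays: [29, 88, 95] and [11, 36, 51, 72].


Take 11 from B
Take 29 from A
Take 36 from B
Take 51 from B
Take 72 from B

Merged: [11, 29, 36, 51, 72, 88, 95]


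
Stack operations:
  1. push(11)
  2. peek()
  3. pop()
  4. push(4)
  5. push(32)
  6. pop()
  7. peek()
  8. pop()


push(11) -> [11]
peek()->11
pop()->11, []
push(4) -> [4]
push(32) -> [4, 32]
pop()->32, [4]
peek()->4
pop()->4, []

Final stack: []


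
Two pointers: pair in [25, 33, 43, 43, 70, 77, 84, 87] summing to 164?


lo=0(25)+hi=7(87)=112
lo=1(33)+hi=7(87)=120
lo=2(43)+hi=7(87)=130
lo=3(43)+hi=7(87)=130
lo=4(70)+hi=7(87)=157
lo=5(77)+hi=7(87)=164

Yes: 77+87=164


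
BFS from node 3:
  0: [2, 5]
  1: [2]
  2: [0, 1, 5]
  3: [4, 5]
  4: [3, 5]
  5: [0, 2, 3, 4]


Visit 3, enqueue [4, 5]
Visit 4, enqueue []
Visit 5, enqueue [0, 2]
Visit 0, enqueue []
Visit 2, enqueue [1]
Visit 1, enqueue []

BFS order: [3, 4, 5, 0, 2, 1]


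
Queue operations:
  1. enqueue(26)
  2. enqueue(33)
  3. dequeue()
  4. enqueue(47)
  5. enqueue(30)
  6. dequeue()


enqueue(26) -> [26]
enqueue(33) -> [26, 33]
dequeue()->26, [33]
enqueue(47) -> [33, 47]
enqueue(30) -> [33, 47, 30]
dequeue()->33, [47, 30]

Final queue: [47, 30]


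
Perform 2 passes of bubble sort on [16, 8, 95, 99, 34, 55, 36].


Initial: [16, 8, 95, 99, 34, 55, 36]
Pass 1: [8, 16, 95, 34, 55, 36, 99] (4 swaps)
Pass 2: [8, 16, 34, 55, 36, 95, 99] (3 swaps)

After 2 passes: [8, 16, 34, 55, 36, 95, 99]


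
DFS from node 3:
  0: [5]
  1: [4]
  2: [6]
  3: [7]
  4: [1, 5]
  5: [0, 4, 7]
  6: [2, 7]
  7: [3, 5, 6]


Visit 3, push [7]
Visit 7, push [6, 5]
Visit 5, push [4, 0]
Visit 0, push []
Visit 4, push [1]
Visit 1, push []
Visit 6, push [2]
Visit 2, push []

DFS order: [3, 7, 5, 0, 4, 1, 6, 2]


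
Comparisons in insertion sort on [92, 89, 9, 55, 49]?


Algorithm: insertion sort
Input: [92, 89, 9, 55, 49]
Sorted: [9, 49, 55, 89, 92]

10


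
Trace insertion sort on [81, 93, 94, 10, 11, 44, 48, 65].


Initial: [81, 93, 94, 10, 11, 44, 48, 65]
Insert 93: [81, 93, 94, 10, 11, 44, 48, 65]
Insert 94: [81, 93, 94, 10, 11, 44, 48, 65]
Insert 10: [10, 81, 93, 94, 11, 44, 48, 65]
Insert 11: [10, 11, 81, 93, 94, 44, 48, 65]
Insert 44: [10, 11, 44, 81, 93, 94, 48, 65]
Insert 48: [10, 11, 44, 48, 81, 93, 94, 65]
Insert 65: [10, 11, 44, 48, 65, 81, 93, 94]

Sorted: [10, 11, 44, 48, 65, 81, 93, 94]


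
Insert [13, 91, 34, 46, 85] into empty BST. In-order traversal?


Insert 13: root
Insert 91: R from 13
Insert 34: R from 13 -> L from 91
Insert 46: R from 13 -> L from 91 -> R from 34
Insert 85: R from 13 -> L from 91 -> R from 34 -> R from 46

In-order: [13, 34, 46, 85, 91]


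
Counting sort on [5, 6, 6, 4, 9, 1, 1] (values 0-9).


Input: [5, 6, 6, 4, 9, 1, 1]
Counts: [0, 2, 0, 0, 1, 1, 2, 0, 0, 1]

Sorted: [1, 1, 4, 5, 6, 6, 9]


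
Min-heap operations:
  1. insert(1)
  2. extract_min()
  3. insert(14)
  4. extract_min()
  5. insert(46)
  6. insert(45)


insert(1) -> [1]
extract_min()->1, []
insert(14) -> [14]
extract_min()->14, []
insert(46) -> [46]
insert(45) -> [45, 46]

Final heap: [45, 46]


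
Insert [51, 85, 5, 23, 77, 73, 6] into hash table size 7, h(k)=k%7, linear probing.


Insert 51: h=2 -> slot 2
Insert 85: h=1 -> slot 1
Insert 5: h=5 -> slot 5
Insert 23: h=2, 1 probes -> slot 3
Insert 77: h=0 -> slot 0
Insert 73: h=3, 1 probes -> slot 4
Insert 6: h=6 -> slot 6

Table: [77, 85, 51, 23, 73, 5, 6]


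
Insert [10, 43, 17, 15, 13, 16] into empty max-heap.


Insert 10: [10]
Insert 43: [43, 10]
Insert 17: [43, 10, 17]
Insert 15: [43, 15, 17, 10]
Insert 13: [43, 15, 17, 10, 13]
Insert 16: [43, 15, 17, 10, 13, 16]

Final heap: [43, 15, 17, 10, 13, 16]


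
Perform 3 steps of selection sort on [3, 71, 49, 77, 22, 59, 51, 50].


Initial: [3, 71, 49, 77, 22, 59, 51, 50]
Step 1: min=3 at 0
  Swap: [3, 71, 49, 77, 22, 59, 51, 50]
Step 2: min=22 at 4
  Swap: [3, 22, 49, 77, 71, 59, 51, 50]
Step 3: min=49 at 2
  Swap: [3, 22, 49, 77, 71, 59, 51, 50]

After 3 steps: [3, 22, 49, 77, 71, 59, 51, 50]


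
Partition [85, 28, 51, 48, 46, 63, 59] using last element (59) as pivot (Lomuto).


Pivot: 59
  28 <= 59: swap -> [28, 85, 51, 48, 46, 63, 59]
  51 <= 59: swap -> [28, 51, 85, 48, 46, 63, 59]
  48 <= 59: swap -> [28, 51, 48, 85, 46, 63, 59]
  46 <= 59: swap -> [28, 51, 48, 46, 85, 63, 59]
Place pivot at 4: [28, 51, 48, 46, 59, 63, 85]

Partitioned: [28, 51, 48, 46, 59, 63, 85]


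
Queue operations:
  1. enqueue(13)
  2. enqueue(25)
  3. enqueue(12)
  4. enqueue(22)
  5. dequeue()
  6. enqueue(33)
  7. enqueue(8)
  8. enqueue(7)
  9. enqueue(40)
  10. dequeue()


enqueue(13) -> [13]
enqueue(25) -> [13, 25]
enqueue(12) -> [13, 25, 12]
enqueue(22) -> [13, 25, 12, 22]
dequeue()->13, [25, 12, 22]
enqueue(33) -> [25, 12, 22, 33]
enqueue(8) -> [25, 12, 22, 33, 8]
enqueue(7) -> [25, 12, 22, 33, 8, 7]
enqueue(40) -> [25, 12, 22, 33, 8, 7, 40]
dequeue()->25, [12, 22, 33, 8, 7, 40]

Final queue: [12, 22, 33, 8, 7, 40]


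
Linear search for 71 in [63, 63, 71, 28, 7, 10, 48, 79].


i=0: 63!=71
i=1: 63!=71
i=2: 71==71 found!

Found at 2, 3 comps


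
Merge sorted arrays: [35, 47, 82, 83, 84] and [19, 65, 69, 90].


Take 19 from B
Take 35 from A
Take 47 from A
Take 65 from B
Take 69 from B
Take 82 from A
Take 83 from A
Take 84 from A

Merged: [19, 35, 47, 65, 69, 82, 83, 84, 90]


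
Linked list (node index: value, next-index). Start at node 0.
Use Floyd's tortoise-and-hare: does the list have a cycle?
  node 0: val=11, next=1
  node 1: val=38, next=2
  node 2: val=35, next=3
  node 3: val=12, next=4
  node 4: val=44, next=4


Floyd's tortoise (slow, +1) and hare (fast, +2):
  init: slow=0, fast=0
  step 1: slow=1, fast=2
  step 2: slow=2, fast=4
  step 3: slow=3, fast=4
  step 4: slow=4, fast=4
  slow == fast at node 4: cycle detected

Cycle: yes


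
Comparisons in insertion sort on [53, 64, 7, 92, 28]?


Algorithm: insertion sort
Input: [53, 64, 7, 92, 28]
Sorted: [7, 28, 53, 64, 92]

8


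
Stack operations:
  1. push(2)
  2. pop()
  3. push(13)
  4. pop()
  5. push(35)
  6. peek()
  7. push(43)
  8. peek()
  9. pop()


push(2) -> [2]
pop()->2, []
push(13) -> [13]
pop()->13, []
push(35) -> [35]
peek()->35
push(43) -> [35, 43]
peek()->43
pop()->43, [35]

Final stack: [35]


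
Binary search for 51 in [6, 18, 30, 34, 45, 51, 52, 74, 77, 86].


Step 1: lo=0, hi=9, mid=4, val=45
Step 2: lo=5, hi=9, mid=7, val=74
Step 3: lo=5, hi=6, mid=5, val=51

Found at index 5


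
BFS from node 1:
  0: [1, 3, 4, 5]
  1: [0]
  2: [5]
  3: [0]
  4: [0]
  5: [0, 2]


Visit 1, enqueue [0]
Visit 0, enqueue [3, 4, 5]
Visit 3, enqueue []
Visit 4, enqueue []
Visit 5, enqueue [2]
Visit 2, enqueue []

BFS order: [1, 0, 3, 4, 5, 2]


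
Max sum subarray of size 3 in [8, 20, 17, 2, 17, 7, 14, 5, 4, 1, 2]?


[0:3]: 45
[1:4]: 39
[2:5]: 36
[3:6]: 26
[4:7]: 38
[5:8]: 26
[6:9]: 23
[7:10]: 10
[8:11]: 7

Max: 45 at [0:3]


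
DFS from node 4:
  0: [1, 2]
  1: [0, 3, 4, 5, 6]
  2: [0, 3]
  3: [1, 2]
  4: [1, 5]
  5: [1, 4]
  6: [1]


Visit 4, push [5, 1]
Visit 1, push [6, 5, 3, 0]
Visit 0, push [2]
Visit 2, push [3]
Visit 3, push []
Visit 5, push []
Visit 6, push []

DFS order: [4, 1, 0, 2, 3, 5, 6]


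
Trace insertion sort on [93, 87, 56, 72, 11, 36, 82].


Initial: [93, 87, 56, 72, 11, 36, 82]
Insert 87: [87, 93, 56, 72, 11, 36, 82]
Insert 56: [56, 87, 93, 72, 11, 36, 82]
Insert 72: [56, 72, 87, 93, 11, 36, 82]
Insert 11: [11, 56, 72, 87, 93, 36, 82]
Insert 36: [11, 36, 56, 72, 87, 93, 82]
Insert 82: [11, 36, 56, 72, 82, 87, 93]

Sorted: [11, 36, 56, 72, 82, 87, 93]


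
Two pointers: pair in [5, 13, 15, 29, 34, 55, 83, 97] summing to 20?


lo=0(5)+hi=7(97)=102
lo=0(5)+hi=6(83)=88
lo=0(5)+hi=5(55)=60
lo=0(5)+hi=4(34)=39
lo=0(5)+hi=3(29)=34
lo=0(5)+hi=2(15)=20

Yes: 5+15=20


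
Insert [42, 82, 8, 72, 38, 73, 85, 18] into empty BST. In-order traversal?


Insert 42: root
Insert 82: R from 42
Insert 8: L from 42
Insert 72: R from 42 -> L from 82
Insert 38: L from 42 -> R from 8
Insert 73: R from 42 -> L from 82 -> R from 72
Insert 85: R from 42 -> R from 82
Insert 18: L from 42 -> R from 8 -> L from 38

In-order: [8, 18, 38, 42, 72, 73, 82, 85]


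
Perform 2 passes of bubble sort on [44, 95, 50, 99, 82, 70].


Initial: [44, 95, 50, 99, 82, 70]
Pass 1: [44, 50, 95, 82, 70, 99] (3 swaps)
Pass 2: [44, 50, 82, 70, 95, 99] (2 swaps)

After 2 passes: [44, 50, 82, 70, 95, 99]


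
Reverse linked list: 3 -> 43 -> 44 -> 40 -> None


Step 1: curr=3, set curr.next=prev(None) | reversed so far: 3
Step 2: curr=43, set curr.next=prev(3) | reversed so far: 43 -> 3
Step 3: curr=44, set curr.next=prev(43) | reversed so far: 44 -> 43 -> 3
Step 4: curr=40, set curr.next=prev(44) | reversed so far: 40 -> 44 -> 43 -> 3

40 -> 44 -> 43 -> 3 -> None


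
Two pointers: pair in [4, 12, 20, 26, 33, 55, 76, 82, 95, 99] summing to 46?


lo=0(4)+hi=9(99)=103
lo=0(4)+hi=8(95)=99
lo=0(4)+hi=7(82)=86
lo=0(4)+hi=6(76)=80
lo=0(4)+hi=5(55)=59
lo=0(4)+hi=4(33)=37
lo=1(12)+hi=4(33)=45
lo=2(20)+hi=4(33)=53
lo=2(20)+hi=3(26)=46

Yes: 20+26=46


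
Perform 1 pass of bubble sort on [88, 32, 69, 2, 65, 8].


Initial: [88, 32, 69, 2, 65, 8]
Pass 1: [32, 69, 2, 65, 8, 88] (5 swaps)

After 1 pass: [32, 69, 2, 65, 8, 88]


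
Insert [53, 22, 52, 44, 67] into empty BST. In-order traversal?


Insert 53: root
Insert 22: L from 53
Insert 52: L from 53 -> R from 22
Insert 44: L from 53 -> R from 22 -> L from 52
Insert 67: R from 53

In-order: [22, 44, 52, 53, 67]


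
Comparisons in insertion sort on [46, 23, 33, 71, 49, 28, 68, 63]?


Algorithm: insertion sort
Input: [46, 23, 33, 71, 49, 28, 68, 63]
Sorted: [23, 28, 33, 46, 49, 63, 68, 71]

16


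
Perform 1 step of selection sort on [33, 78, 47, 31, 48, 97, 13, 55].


Initial: [33, 78, 47, 31, 48, 97, 13, 55]
Step 1: min=13 at 6
  Swap: [13, 78, 47, 31, 48, 97, 33, 55]

After 1 step: [13, 78, 47, 31, 48, 97, 33, 55]


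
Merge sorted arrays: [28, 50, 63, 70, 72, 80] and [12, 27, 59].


Take 12 from B
Take 27 from B
Take 28 from A
Take 50 from A
Take 59 from B

Merged: [12, 27, 28, 50, 59, 63, 70, 72, 80]


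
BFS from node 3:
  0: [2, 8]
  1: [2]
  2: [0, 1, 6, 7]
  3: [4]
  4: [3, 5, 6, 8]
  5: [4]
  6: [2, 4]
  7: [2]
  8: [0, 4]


Visit 3, enqueue [4]
Visit 4, enqueue [5, 6, 8]
Visit 5, enqueue []
Visit 6, enqueue [2]
Visit 8, enqueue [0]
Visit 2, enqueue [1, 7]
Visit 0, enqueue []
Visit 1, enqueue []
Visit 7, enqueue []

BFS order: [3, 4, 5, 6, 8, 2, 0, 1, 7]


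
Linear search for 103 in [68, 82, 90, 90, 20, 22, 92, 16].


i=0: 68!=103
i=1: 82!=103
i=2: 90!=103
i=3: 90!=103
i=4: 20!=103
i=5: 22!=103
i=6: 92!=103
i=7: 16!=103

Not found, 8 comps


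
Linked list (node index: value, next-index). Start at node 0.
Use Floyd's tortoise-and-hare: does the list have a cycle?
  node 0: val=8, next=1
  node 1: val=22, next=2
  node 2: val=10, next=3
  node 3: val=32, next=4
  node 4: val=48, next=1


Floyd's tortoise (slow, +1) and hare (fast, +2):
  init: slow=0, fast=0
  step 1: slow=1, fast=2
  step 2: slow=2, fast=4
  step 3: slow=3, fast=2
  step 4: slow=4, fast=4
  slow == fast at node 4: cycle detected

Cycle: yes


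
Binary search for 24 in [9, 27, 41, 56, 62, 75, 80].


Step 1: lo=0, hi=6, mid=3, val=56
Step 2: lo=0, hi=2, mid=1, val=27
Step 3: lo=0, hi=0, mid=0, val=9

Not found


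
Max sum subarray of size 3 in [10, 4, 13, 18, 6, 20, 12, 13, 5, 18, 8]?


[0:3]: 27
[1:4]: 35
[2:5]: 37
[3:6]: 44
[4:7]: 38
[5:8]: 45
[6:9]: 30
[7:10]: 36
[8:11]: 31

Max: 45 at [5:8]


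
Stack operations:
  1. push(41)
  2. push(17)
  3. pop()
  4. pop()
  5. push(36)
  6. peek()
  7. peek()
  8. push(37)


push(41) -> [41]
push(17) -> [41, 17]
pop()->17, [41]
pop()->41, []
push(36) -> [36]
peek()->36
peek()->36
push(37) -> [36, 37]

Final stack: [36, 37]


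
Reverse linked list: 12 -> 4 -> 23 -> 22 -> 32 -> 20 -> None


Step 1: curr=12, set curr.next=prev(None) | reversed so far: 12
Step 2: curr=4, set curr.next=prev(12) | reversed so far: 4 -> 12
Step 3: curr=23, set curr.next=prev(4) | reversed so far: 23 -> 4 -> 12
Step 4: curr=22, set curr.next=prev(23) | reversed so far: 22 -> 23 -> 4 -> 12
Step 5: curr=32, set curr.next=prev(22) | reversed so far: 32 -> 22 -> 23 -> 4 -> 12
Step 6: curr=20, set curr.next=prev(32) | reversed so far: 20 -> 32 -> 22 -> 23 -> 4 -> 12

20 -> 32 -> 22 -> 23 -> 4 -> 12 -> None


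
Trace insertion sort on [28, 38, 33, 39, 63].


Initial: [28, 38, 33, 39, 63]
Insert 38: [28, 38, 33, 39, 63]
Insert 33: [28, 33, 38, 39, 63]
Insert 39: [28, 33, 38, 39, 63]
Insert 63: [28, 33, 38, 39, 63]

Sorted: [28, 33, 38, 39, 63]


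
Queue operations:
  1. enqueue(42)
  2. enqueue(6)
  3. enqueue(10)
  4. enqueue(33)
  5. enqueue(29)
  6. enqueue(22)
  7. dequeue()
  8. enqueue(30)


enqueue(42) -> [42]
enqueue(6) -> [42, 6]
enqueue(10) -> [42, 6, 10]
enqueue(33) -> [42, 6, 10, 33]
enqueue(29) -> [42, 6, 10, 33, 29]
enqueue(22) -> [42, 6, 10, 33, 29, 22]
dequeue()->42, [6, 10, 33, 29, 22]
enqueue(30) -> [6, 10, 33, 29, 22, 30]

Final queue: [6, 10, 33, 29, 22, 30]


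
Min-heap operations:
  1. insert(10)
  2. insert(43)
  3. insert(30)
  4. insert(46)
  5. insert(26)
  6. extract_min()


insert(10) -> [10]
insert(43) -> [10, 43]
insert(30) -> [10, 43, 30]
insert(46) -> [10, 43, 30, 46]
insert(26) -> [10, 26, 30, 46, 43]
extract_min()->10, [26, 43, 30, 46]

Final heap: [26, 43, 30, 46]


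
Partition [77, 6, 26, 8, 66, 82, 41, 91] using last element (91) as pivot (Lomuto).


Pivot: 91
  77 <= 91: advance i (no swap)
  6 <= 91: advance i (no swap)
  26 <= 91: advance i (no swap)
  8 <= 91: advance i (no swap)
  66 <= 91: advance i (no swap)
  82 <= 91: advance i (no swap)
  41 <= 91: advance i (no swap)
Place pivot at 7: [77, 6, 26, 8, 66, 82, 41, 91]

Partitioned: [77, 6, 26, 8, 66, 82, 41, 91]


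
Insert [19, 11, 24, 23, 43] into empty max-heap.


Insert 19: [19]
Insert 11: [19, 11]
Insert 24: [24, 11, 19]
Insert 23: [24, 23, 19, 11]
Insert 43: [43, 24, 19, 11, 23]

Final heap: [43, 24, 19, 11, 23]


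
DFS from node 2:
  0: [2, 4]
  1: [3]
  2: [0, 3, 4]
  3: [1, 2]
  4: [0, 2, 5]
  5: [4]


Visit 2, push [4, 3, 0]
Visit 0, push [4]
Visit 4, push [5]
Visit 5, push []
Visit 3, push [1]
Visit 1, push []

DFS order: [2, 0, 4, 5, 3, 1]


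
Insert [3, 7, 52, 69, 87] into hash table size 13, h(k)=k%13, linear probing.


Insert 3: h=3 -> slot 3
Insert 7: h=7 -> slot 7
Insert 52: h=0 -> slot 0
Insert 69: h=4 -> slot 4
Insert 87: h=9 -> slot 9

Table: [52, None, None, 3, 69, None, None, 7, None, 87, None, None, None]


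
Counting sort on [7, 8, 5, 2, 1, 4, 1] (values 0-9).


Input: [7, 8, 5, 2, 1, 4, 1]
Counts: [0, 2, 1, 0, 1, 1, 0, 1, 1, 0]

Sorted: [1, 1, 2, 4, 5, 7, 8]


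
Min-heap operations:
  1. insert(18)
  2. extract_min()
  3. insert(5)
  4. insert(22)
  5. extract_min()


insert(18) -> [18]
extract_min()->18, []
insert(5) -> [5]
insert(22) -> [5, 22]
extract_min()->5, [22]

Final heap: [22]


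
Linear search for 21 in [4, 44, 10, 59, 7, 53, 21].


i=0: 4!=21
i=1: 44!=21
i=2: 10!=21
i=3: 59!=21
i=4: 7!=21
i=5: 53!=21
i=6: 21==21 found!

Found at 6, 7 comps


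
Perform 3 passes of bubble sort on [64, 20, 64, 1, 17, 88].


Initial: [64, 20, 64, 1, 17, 88]
Pass 1: [20, 64, 1, 17, 64, 88] (3 swaps)
Pass 2: [20, 1, 17, 64, 64, 88] (2 swaps)
Pass 3: [1, 17, 20, 64, 64, 88] (2 swaps)

After 3 passes: [1, 17, 20, 64, 64, 88]


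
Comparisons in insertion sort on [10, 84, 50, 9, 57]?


Algorithm: insertion sort
Input: [10, 84, 50, 9, 57]
Sorted: [9, 10, 50, 57, 84]

8


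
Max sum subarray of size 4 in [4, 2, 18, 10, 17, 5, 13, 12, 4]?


[0:4]: 34
[1:5]: 47
[2:6]: 50
[3:7]: 45
[4:8]: 47
[5:9]: 34

Max: 50 at [2:6]


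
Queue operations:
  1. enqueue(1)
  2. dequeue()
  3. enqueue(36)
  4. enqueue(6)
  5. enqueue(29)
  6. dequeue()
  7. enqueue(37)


enqueue(1) -> [1]
dequeue()->1, []
enqueue(36) -> [36]
enqueue(6) -> [36, 6]
enqueue(29) -> [36, 6, 29]
dequeue()->36, [6, 29]
enqueue(37) -> [6, 29, 37]

Final queue: [6, 29, 37]


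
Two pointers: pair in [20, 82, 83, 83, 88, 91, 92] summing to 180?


lo=0(20)+hi=6(92)=112
lo=1(82)+hi=6(92)=174
lo=2(83)+hi=6(92)=175
lo=3(83)+hi=6(92)=175
lo=4(88)+hi=6(92)=180

Yes: 88+92=180


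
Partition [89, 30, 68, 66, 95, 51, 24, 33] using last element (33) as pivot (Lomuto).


Pivot: 33
  30 <= 33: swap -> [30, 89, 68, 66, 95, 51, 24, 33]
  24 <= 33: swap -> [30, 24, 68, 66, 95, 51, 89, 33]
Place pivot at 2: [30, 24, 33, 66, 95, 51, 89, 68]

Partitioned: [30, 24, 33, 66, 95, 51, 89, 68]


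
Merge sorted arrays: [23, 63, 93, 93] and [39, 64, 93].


Take 23 from A
Take 39 from B
Take 63 from A
Take 64 from B
Take 93 from A
Take 93 from A

Merged: [23, 39, 63, 64, 93, 93, 93]


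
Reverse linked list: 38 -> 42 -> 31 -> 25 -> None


Step 1: curr=38, set curr.next=prev(None) | reversed so far: 38
Step 2: curr=42, set curr.next=prev(38) | reversed so far: 42 -> 38
Step 3: curr=31, set curr.next=prev(42) | reversed so far: 31 -> 42 -> 38
Step 4: curr=25, set curr.next=prev(31) | reversed so far: 25 -> 31 -> 42 -> 38

25 -> 31 -> 42 -> 38 -> None


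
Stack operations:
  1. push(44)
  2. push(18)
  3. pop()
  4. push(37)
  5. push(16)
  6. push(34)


push(44) -> [44]
push(18) -> [44, 18]
pop()->18, [44]
push(37) -> [44, 37]
push(16) -> [44, 37, 16]
push(34) -> [44, 37, 16, 34]

Final stack: [44, 37, 16, 34]


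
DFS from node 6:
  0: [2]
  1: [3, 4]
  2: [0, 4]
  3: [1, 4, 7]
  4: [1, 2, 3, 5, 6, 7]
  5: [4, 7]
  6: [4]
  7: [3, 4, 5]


Visit 6, push [4]
Visit 4, push [7, 5, 3, 2, 1]
Visit 1, push [3]
Visit 3, push [7]
Visit 7, push [5]
Visit 5, push []
Visit 2, push [0]
Visit 0, push []

DFS order: [6, 4, 1, 3, 7, 5, 2, 0]


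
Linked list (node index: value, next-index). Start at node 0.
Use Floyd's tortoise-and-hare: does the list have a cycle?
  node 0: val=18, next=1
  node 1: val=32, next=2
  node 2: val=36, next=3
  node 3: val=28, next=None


Floyd's tortoise (slow, +1) and hare (fast, +2):
  init: slow=0, fast=0
  step 1: slow=1, fast=2
  step 2: fast 2->3->None, no cycle

Cycle: no
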